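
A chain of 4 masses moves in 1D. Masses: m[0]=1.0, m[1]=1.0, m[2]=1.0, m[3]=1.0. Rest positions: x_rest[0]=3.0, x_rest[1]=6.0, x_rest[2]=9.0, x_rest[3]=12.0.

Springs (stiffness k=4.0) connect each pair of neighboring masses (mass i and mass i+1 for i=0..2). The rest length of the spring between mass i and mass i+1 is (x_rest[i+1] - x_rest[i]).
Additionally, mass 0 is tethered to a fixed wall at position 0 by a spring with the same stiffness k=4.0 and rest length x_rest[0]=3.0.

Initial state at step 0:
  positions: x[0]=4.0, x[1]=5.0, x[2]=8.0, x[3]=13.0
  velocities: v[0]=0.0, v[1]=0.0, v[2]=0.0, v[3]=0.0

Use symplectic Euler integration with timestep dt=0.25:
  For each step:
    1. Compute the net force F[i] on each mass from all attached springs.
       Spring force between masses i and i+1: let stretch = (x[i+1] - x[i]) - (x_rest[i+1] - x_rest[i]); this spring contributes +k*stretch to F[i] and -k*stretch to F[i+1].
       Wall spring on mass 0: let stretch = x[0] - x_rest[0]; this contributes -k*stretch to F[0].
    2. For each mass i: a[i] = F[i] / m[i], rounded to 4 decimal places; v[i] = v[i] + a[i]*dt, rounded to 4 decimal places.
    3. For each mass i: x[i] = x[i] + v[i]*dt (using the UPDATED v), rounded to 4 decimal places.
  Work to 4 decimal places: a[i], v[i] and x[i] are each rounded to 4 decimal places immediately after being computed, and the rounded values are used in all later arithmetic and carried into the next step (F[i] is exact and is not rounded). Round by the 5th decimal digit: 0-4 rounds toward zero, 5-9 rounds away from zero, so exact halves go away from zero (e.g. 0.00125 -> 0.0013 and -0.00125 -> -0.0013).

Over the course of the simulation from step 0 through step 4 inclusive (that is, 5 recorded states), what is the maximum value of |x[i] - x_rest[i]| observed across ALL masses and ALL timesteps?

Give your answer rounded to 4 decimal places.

Step 0: x=[4.0000 5.0000 8.0000 13.0000] v=[0.0000 0.0000 0.0000 0.0000]
Step 1: x=[3.2500 5.5000 8.5000 12.5000] v=[-3.0000 2.0000 2.0000 -2.0000]
Step 2: x=[2.2500 6.1875 9.2500 11.7500] v=[-4.0000 2.7500 3.0000 -3.0000]
Step 3: x=[1.6719 6.6563 9.8594 11.1250] v=[-2.3125 1.8750 2.4375 -2.5000]
Step 4: x=[1.9219 6.6797 9.9844 10.9336] v=[1.0000 0.0937 0.5000 -0.7656]
Max displacement = 1.3281

Answer: 1.3281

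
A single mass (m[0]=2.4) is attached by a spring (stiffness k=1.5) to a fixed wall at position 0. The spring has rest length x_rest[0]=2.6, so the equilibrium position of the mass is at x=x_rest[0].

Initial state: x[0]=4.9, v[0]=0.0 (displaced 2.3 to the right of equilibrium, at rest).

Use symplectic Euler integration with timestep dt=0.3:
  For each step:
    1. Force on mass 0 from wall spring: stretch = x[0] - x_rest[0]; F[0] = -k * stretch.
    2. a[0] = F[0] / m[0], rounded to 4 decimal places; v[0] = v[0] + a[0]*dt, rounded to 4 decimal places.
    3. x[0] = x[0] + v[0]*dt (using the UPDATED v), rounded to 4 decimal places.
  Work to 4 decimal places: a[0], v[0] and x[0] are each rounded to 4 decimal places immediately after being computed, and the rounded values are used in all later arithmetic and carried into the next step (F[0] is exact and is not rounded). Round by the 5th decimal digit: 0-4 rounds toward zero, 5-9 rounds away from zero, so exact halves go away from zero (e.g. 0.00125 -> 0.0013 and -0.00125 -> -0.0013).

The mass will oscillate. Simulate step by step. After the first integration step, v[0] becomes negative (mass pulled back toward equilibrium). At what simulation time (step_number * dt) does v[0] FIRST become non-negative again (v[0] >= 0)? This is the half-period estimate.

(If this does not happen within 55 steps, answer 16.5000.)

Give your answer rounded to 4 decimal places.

Answer: 4.2000

Derivation:
Step 0: x=[4.9000] v=[0.0000]
Step 1: x=[4.7706] v=[-0.4313]
Step 2: x=[4.5191] v=[-0.8383]
Step 3: x=[4.1597] v=[-1.1981]
Step 4: x=[3.7126] v=[-1.4905]
Step 5: x=[3.2029] v=[-1.6991]
Step 6: x=[2.6593] v=[-1.8121]
Step 7: x=[2.1123] v=[-1.8232]
Step 8: x=[1.5928] v=[-1.7318]
Step 9: x=[1.1299] v=[-1.5430]
Step 10: x=[0.7497] v=[-1.2674]
Step 11: x=[0.4736] v=[-0.9205]
Step 12: x=[0.3171] v=[-0.5218]
Step 13: x=[0.2890] v=[-0.0938]
Step 14: x=[0.3909] v=[0.3395]
First v>=0 after going negative at step 14, time=4.2000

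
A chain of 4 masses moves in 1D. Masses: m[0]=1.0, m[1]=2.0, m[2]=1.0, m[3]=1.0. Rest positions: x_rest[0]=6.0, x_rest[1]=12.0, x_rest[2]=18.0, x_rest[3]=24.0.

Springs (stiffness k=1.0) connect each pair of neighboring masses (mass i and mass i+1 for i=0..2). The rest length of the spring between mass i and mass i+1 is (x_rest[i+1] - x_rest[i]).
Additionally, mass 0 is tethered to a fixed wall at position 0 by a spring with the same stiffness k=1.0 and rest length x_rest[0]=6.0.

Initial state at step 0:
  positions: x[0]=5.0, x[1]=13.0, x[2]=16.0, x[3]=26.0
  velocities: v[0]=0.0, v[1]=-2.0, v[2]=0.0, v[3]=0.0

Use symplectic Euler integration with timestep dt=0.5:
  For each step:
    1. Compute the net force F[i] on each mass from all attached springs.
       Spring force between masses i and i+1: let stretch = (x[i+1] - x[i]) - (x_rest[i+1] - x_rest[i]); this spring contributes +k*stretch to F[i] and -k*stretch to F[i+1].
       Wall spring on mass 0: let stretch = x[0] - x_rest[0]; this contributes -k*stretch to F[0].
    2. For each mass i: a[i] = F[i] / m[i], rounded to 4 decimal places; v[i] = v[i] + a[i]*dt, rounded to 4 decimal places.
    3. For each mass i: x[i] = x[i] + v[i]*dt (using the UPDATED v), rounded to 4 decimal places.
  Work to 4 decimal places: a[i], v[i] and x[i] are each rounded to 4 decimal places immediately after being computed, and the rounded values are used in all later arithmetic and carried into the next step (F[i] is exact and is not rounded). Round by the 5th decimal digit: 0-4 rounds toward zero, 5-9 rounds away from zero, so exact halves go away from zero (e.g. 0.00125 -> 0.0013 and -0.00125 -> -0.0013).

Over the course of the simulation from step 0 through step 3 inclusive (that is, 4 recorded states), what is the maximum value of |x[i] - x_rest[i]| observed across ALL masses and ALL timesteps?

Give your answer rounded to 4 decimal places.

Answer: 2.8749

Derivation:
Step 0: x=[5.0000 13.0000 16.0000 26.0000] v=[0.0000 -2.0000 0.0000 0.0000]
Step 1: x=[5.7500 11.3750 17.7500 25.0000] v=[1.5000 -3.2500 3.5000 -2.0000]
Step 2: x=[6.4688 9.8438 19.7188 23.6875] v=[1.4375 -3.0625 3.9375 -2.6250]
Step 3: x=[6.4141 9.1251 20.2110 22.8828] v=[-0.1094 -1.4375 0.9844 -1.6094]
Max displacement = 2.8749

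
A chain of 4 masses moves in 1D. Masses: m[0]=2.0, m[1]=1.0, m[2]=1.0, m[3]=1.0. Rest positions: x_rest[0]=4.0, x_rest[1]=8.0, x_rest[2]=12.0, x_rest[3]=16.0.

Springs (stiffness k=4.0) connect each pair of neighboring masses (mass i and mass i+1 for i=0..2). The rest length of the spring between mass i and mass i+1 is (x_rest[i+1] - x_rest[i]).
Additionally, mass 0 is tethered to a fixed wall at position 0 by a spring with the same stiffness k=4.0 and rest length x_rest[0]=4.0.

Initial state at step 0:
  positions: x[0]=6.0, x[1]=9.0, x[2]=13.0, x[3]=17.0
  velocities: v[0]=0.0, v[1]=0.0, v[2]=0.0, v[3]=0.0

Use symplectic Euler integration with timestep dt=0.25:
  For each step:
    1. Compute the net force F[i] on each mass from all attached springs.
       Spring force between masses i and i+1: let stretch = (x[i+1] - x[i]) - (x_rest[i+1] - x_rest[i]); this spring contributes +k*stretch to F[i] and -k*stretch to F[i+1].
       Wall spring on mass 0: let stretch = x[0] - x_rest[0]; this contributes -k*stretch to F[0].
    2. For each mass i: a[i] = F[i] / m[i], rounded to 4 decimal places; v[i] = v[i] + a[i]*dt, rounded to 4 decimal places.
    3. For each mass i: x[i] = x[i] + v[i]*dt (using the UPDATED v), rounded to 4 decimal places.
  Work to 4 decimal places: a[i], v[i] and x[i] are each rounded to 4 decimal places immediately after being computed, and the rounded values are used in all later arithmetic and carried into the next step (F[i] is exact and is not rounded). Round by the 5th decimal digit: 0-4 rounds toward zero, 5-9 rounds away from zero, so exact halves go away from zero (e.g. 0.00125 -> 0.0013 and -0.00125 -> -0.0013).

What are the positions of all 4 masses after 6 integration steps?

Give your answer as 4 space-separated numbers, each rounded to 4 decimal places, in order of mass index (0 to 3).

Answer: 3.2567 7.8109 13.2344 17.4497

Derivation:
Step 0: x=[6.0000 9.0000 13.0000 17.0000] v=[0.0000 0.0000 0.0000 0.0000]
Step 1: x=[5.6250 9.2500 13.0000 17.0000] v=[-1.5000 1.0000 0.0000 0.0000]
Step 2: x=[5.0000 9.5313 13.0625 17.0000] v=[-2.5000 1.1250 0.2500 0.0000]
Step 3: x=[4.3164 9.5625 13.2266 17.0156] v=[-2.7344 0.1249 0.6563 0.0625]
Step 4: x=[3.7490 9.1982 13.4219 17.0840] v=[-2.2696 -1.4571 0.7812 0.2735]
Step 5: x=[3.3941 8.5276 13.4768 17.2369] v=[-1.4195 -2.6826 0.2196 0.6114]
Step 6: x=[3.2567 7.8109 13.2344 17.4497] v=[-0.5498 -2.8669 -0.9695 0.8513]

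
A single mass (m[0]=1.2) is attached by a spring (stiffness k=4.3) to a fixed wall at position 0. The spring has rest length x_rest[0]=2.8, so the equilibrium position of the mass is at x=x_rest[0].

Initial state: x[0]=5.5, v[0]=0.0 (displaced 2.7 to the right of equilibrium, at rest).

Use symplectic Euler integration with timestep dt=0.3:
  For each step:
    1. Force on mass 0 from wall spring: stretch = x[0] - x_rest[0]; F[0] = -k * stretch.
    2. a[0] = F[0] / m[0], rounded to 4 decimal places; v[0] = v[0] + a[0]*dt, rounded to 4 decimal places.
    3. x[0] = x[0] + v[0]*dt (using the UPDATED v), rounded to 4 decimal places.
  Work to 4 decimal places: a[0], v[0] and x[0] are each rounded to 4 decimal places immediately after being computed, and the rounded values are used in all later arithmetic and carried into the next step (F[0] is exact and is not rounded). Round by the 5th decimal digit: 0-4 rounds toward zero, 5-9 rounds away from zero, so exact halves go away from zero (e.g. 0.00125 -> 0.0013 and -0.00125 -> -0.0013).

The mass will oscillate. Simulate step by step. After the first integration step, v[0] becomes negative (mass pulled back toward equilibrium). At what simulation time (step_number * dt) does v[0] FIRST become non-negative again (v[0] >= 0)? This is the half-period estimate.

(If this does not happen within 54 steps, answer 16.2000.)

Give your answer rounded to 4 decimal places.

Answer: 1.8000

Derivation:
Step 0: x=[5.5000] v=[0.0000]
Step 1: x=[4.6293] v=[-2.9025]
Step 2: x=[3.1686] v=[-4.8690]
Step 3: x=[1.5890] v=[-5.2652]
Step 4: x=[0.4000] v=[-3.9634]
Step 5: x=[-0.0150] v=[-1.3834]
Step 6: x=[0.4778] v=[1.6427]
First v>=0 after going negative at step 6, time=1.8000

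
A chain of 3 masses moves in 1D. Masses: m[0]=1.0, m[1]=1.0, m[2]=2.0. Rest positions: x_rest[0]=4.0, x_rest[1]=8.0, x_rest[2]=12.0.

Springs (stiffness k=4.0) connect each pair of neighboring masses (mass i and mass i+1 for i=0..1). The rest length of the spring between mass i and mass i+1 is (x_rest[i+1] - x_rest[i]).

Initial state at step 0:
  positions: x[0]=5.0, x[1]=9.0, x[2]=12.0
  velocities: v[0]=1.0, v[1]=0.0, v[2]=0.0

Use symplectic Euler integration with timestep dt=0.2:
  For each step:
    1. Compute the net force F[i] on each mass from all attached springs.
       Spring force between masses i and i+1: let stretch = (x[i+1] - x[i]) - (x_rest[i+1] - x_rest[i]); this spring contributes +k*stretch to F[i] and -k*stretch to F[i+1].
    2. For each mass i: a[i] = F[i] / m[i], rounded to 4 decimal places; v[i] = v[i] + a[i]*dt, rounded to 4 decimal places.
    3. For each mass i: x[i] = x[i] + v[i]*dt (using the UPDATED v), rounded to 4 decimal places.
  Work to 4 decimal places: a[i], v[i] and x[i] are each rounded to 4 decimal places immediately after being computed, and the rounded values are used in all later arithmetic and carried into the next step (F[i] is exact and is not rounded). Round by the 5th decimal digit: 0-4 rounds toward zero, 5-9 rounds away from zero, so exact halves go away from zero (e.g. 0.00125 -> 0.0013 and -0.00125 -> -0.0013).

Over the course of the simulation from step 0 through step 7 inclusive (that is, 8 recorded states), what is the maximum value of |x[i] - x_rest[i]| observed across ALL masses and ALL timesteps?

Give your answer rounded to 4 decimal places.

Step 0: x=[5.0000 9.0000 12.0000] v=[1.0000 0.0000 0.0000]
Step 1: x=[5.2000 8.8400 12.0800] v=[1.0000 -0.8000 0.4000]
Step 2: x=[5.3424 8.6160 12.2208] v=[0.7120 -1.1200 0.7040]
Step 3: x=[5.3686 8.4450 12.3932] v=[0.1309 -0.8550 0.8621]
Step 4: x=[5.2470 8.4135 12.5698] v=[-0.6080 -0.1576 0.8828]
Step 5: x=[4.9920 8.5403 12.7339] v=[-1.2748 0.6342 0.8203]
Step 6: x=[4.6648 8.7704 12.8825] v=[-1.6362 1.1504 0.7429]
Step 7: x=[4.3545 9.0015 13.0221] v=[-1.5517 1.1556 0.6981]
Max displacement = 1.3686

Answer: 1.3686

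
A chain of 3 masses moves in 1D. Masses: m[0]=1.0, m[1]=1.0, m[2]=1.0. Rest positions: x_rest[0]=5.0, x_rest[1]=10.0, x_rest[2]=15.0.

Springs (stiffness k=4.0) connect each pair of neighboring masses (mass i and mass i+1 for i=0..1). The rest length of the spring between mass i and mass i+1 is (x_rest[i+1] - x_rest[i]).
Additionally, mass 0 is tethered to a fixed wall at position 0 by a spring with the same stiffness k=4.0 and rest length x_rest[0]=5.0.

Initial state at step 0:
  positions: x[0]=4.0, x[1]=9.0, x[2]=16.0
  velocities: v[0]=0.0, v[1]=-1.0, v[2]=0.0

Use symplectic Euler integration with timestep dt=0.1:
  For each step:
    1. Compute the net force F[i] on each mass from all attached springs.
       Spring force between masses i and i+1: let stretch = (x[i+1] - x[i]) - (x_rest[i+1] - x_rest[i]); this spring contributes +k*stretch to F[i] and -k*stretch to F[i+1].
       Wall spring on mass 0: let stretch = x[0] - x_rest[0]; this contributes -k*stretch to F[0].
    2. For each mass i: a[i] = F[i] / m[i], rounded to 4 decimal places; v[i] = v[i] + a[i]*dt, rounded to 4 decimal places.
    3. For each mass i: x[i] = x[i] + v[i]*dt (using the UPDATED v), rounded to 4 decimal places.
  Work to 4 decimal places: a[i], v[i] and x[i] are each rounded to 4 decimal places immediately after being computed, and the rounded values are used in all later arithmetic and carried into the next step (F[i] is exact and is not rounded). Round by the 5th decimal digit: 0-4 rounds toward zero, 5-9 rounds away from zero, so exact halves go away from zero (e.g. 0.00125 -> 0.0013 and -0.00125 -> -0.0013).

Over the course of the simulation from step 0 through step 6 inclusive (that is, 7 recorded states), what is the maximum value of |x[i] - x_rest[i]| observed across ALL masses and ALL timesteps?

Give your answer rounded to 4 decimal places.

Step 0: x=[4.0000 9.0000 16.0000] v=[0.0000 -1.0000 0.0000]
Step 1: x=[4.0400 8.9800 15.9200] v=[0.4000 -0.2000 -0.8000]
Step 2: x=[4.1160 9.0400 15.7624] v=[0.7600 0.6000 -1.5760]
Step 3: x=[4.2243 9.1719 15.5359] v=[1.0832 1.3194 -2.2650]
Step 4: x=[4.3616 9.3605 15.2548] v=[1.3725 1.8860 -2.8106]
Step 5: x=[4.5243 9.5849 14.9380] v=[1.6274 2.2442 -3.1683]
Step 6: x=[4.7085 9.8210 14.6071] v=[1.8419 2.3612 -3.3095]
Max displacement = 1.0200

Answer: 1.0200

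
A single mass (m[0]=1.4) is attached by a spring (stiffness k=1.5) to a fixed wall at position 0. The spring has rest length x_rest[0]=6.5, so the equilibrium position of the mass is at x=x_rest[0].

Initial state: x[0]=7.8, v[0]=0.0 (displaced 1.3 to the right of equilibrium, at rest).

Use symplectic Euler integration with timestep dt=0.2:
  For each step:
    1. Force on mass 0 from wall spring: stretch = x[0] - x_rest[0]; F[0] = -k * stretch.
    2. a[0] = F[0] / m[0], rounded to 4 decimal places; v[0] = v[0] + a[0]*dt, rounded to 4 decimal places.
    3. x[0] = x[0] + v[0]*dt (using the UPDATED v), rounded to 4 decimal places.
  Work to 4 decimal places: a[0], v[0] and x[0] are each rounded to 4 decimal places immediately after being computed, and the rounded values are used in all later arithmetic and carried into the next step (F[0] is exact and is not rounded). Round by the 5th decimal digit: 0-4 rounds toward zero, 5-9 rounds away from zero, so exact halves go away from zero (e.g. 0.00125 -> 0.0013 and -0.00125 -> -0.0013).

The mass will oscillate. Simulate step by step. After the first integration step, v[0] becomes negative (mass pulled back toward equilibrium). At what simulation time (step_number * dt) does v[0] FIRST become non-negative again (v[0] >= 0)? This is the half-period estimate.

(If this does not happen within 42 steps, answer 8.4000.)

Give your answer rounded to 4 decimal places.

Answer: 3.2000

Derivation:
Step 0: x=[7.8000] v=[0.0000]
Step 1: x=[7.7443] v=[-0.2786]
Step 2: x=[7.6353] v=[-0.5452]
Step 3: x=[7.4776] v=[-0.7885]
Step 4: x=[7.2780] v=[-0.9980]
Step 5: x=[7.0451] v=[-1.1647]
Step 6: x=[6.7888] v=[-1.2815]
Step 7: x=[6.5201] v=[-1.3434]
Step 8: x=[6.2506] v=[-1.3477]
Step 9: x=[5.9917] v=[-1.2943]
Step 10: x=[5.7546] v=[-1.1854]
Step 11: x=[5.5495] v=[-1.0257]
Step 12: x=[5.3851] v=[-0.8220]
Step 13: x=[5.2685] v=[-0.5831]
Step 14: x=[5.2047] v=[-0.3192]
Step 15: x=[5.1964] v=[-0.0416]
Step 16: x=[5.2439] v=[0.2377]
First v>=0 after going negative at step 16, time=3.2000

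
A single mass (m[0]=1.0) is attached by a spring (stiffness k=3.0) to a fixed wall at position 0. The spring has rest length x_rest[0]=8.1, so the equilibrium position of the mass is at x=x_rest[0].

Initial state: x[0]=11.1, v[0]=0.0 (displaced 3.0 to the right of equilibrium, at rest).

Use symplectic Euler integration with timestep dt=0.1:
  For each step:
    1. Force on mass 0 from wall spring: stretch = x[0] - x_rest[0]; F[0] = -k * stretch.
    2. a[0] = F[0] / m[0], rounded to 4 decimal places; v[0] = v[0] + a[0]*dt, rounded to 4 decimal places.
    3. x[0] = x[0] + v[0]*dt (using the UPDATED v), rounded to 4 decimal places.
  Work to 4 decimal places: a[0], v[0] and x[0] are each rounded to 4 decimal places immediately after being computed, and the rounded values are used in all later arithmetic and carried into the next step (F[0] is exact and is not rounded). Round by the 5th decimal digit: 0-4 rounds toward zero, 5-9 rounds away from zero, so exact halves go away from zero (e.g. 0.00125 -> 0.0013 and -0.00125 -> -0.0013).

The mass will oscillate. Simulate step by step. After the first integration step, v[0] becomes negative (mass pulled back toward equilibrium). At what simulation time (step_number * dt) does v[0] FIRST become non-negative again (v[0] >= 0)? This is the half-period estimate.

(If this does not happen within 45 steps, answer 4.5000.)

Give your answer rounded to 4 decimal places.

Answer: 1.9000

Derivation:
Step 0: x=[11.1000] v=[0.0000]
Step 1: x=[11.0100] v=[-0.9000]
Step 2: x=[10.8327] v=[-1.7730]
Step 3: x=[10.5734] v=[-2.5928]
Step 4: x=[10.2399] v=[-3.3348]
Step 5: x=[9.8422] v=[-3.9768]
Step 6: x=[9.3923] v=[-4.4995]
Step 7: x=[8.9036] v=[-4.8872]
Step 8: x=[8.3908] v=[-5.1283]
Step 9: x=[7.8693] v=[-5.2155]
Step 10: x=[7.3547] v=[-5.1463]
Step 11: x=[6.8624] v=[-4.9227]
Step 12: x=[6.4073] v=[-4.5514]
Step 13: x=[6.0029] v=[-4.0436]
Step 14: x=[5.6615] v=[-3.4145]
Step 15: x=[5.3932] v=[-2.6830]
Step 16: x=[5.2061] v=[-1.8710]
Step 17: x=[5.1058] v=[-1.0028]
Step 18: x=[5.0954] v=[-0.1045]
Step 19: x=[5.1751] v=[0.7969]
First v>=0 after going negative at step 19, time=1.9000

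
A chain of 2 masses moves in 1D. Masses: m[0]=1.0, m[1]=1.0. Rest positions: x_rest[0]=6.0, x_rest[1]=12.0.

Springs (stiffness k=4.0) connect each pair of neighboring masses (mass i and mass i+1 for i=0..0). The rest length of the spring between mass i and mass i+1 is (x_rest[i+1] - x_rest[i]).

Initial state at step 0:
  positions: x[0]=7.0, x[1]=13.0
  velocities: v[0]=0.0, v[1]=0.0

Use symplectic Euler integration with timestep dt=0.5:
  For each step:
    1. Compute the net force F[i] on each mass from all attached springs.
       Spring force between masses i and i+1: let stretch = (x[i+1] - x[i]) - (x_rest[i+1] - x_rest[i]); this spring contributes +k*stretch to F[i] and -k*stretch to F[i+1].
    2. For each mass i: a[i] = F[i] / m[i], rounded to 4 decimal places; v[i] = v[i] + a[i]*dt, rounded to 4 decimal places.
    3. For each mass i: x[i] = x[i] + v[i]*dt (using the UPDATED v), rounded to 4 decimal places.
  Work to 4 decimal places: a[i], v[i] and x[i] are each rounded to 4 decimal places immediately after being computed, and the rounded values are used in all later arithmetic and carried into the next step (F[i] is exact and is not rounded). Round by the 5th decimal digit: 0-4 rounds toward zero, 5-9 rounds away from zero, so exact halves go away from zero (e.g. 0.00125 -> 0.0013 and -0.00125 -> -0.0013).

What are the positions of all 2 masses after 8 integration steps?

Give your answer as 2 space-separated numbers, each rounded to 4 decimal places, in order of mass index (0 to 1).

Step 0: x=[7.0000 13.0000] v=[0.0000 0.0000]
Step 1: x=[7.0000 13.0000] v=[0.0000 0.0000]
Step 2: x=[7.0000 13.0000] v=[0.0000 0.0000]
Step 3: x=[7.0000 13.0000] v=[0.0000 0.0000]
Step 4: x=[7.0000 13.0000] v=[0.0000 0.0000]
Step 5: x=[7.0000 13.0000] v=[0.0000 0.0000]
Step 6: x=[7.0000 13.0000] v=[0.0000 0.0000]
Step 7: x=[7.0000 13.0000] v=[0.0000 0.0000]
Step 8: x=[7.0000 13.0000] v=[0.0000 0.0000]

Answer: 7.0000 13.0000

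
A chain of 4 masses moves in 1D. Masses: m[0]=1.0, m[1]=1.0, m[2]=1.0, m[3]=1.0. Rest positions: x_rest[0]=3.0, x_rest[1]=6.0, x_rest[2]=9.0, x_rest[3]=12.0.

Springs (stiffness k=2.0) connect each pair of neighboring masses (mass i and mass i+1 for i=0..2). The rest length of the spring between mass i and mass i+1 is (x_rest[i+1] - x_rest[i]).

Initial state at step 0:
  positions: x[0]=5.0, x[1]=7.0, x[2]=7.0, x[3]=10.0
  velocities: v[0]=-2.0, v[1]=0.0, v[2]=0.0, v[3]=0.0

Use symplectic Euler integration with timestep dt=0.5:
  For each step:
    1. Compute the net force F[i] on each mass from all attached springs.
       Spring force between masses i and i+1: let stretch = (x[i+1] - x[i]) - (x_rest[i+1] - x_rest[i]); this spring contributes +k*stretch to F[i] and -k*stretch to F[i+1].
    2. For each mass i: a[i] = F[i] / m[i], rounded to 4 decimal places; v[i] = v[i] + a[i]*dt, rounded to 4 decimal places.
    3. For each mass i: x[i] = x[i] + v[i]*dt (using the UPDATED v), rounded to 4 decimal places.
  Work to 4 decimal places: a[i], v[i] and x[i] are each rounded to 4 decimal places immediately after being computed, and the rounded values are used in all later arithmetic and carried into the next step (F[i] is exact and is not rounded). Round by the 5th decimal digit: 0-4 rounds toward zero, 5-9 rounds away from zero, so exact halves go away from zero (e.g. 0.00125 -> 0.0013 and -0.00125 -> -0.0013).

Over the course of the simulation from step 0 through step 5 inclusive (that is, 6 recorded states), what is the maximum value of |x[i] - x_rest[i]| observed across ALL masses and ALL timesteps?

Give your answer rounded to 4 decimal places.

Step 0: x=[5.0000 7.0000 7.0000 10.0000] v=[-2.0000 0.0000 0.0000 0.0000]
Step 1: x=[3.5000 6.0000 8.5000 10.0000] v=[-3.0000 -2.0000 3.0000 0.0000]
Step 2: x=[1.7500 5.0000 9.5000 10.7500] v=[-3.5000 -2.0000 2.0000 1.5000]
Step 3: x=[0.1250 4.6250 8.8750 12.3750] v=[-3.2500 -0.7500 -1.2500 3.2500]
Step 4: x=[-0.7500 4.1250 7.8750 13.7500] v=[-1.7500 -1.0000 -2.0000 2.7500]
Step 5: x=[-0.6875 3.0625 7.9375 13.6875] v=[0.1250 -2.1250 0.1250 -0.1250]
Max displacement = 3.7500

Answer: 3.7500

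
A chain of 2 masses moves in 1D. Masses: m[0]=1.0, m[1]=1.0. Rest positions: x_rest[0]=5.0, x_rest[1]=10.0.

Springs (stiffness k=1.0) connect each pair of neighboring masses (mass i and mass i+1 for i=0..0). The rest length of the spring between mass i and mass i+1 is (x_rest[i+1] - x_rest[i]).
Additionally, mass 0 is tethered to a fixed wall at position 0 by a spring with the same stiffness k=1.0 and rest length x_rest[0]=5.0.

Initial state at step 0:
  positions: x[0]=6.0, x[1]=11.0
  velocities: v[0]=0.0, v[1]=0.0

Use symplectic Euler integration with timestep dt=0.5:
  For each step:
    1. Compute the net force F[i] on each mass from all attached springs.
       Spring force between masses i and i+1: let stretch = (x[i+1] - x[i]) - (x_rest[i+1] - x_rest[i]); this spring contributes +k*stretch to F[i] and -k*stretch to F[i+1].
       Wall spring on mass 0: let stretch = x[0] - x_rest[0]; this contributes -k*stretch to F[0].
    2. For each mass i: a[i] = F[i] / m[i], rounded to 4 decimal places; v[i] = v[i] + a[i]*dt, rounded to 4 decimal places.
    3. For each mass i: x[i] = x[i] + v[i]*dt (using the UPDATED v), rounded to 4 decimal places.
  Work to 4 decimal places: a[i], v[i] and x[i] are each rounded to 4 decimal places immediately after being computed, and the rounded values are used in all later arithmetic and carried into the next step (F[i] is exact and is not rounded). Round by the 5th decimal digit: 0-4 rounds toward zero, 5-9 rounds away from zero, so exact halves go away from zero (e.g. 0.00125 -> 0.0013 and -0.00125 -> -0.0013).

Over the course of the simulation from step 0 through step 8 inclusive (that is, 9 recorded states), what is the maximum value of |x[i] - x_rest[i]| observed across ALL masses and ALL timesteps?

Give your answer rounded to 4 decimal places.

Step 0: x=[6.0000 11.0000] v=[0.0000 0.0000]
Step 1: x=[5.7500 11.0000] v=[-0.5000 0.0000]
Step 2: x=[5.3750 10.9375] v=[-0.7500 -0.1250]
Step 3: x=[5.0469 10.7344] v=[-0.6563 -0.4063]
Step 4: x=[4.8789 10.3594] v=[-0.3360 -0.7501]
Step 5: x=[4.8613 9.8642] v=[-0.0352 -0.9904]
Step 6: x=[4.8791 9.3683] v=[0.0356 -0.9919]
Step 7: x=[4.7994 9.0001] v=[-0.1594 -0.7365]
Step 8: x=[4.5700 8.8317] v=[-0.4588 -0.3369]
Max displacement = 1.1683

Answer: 1.1683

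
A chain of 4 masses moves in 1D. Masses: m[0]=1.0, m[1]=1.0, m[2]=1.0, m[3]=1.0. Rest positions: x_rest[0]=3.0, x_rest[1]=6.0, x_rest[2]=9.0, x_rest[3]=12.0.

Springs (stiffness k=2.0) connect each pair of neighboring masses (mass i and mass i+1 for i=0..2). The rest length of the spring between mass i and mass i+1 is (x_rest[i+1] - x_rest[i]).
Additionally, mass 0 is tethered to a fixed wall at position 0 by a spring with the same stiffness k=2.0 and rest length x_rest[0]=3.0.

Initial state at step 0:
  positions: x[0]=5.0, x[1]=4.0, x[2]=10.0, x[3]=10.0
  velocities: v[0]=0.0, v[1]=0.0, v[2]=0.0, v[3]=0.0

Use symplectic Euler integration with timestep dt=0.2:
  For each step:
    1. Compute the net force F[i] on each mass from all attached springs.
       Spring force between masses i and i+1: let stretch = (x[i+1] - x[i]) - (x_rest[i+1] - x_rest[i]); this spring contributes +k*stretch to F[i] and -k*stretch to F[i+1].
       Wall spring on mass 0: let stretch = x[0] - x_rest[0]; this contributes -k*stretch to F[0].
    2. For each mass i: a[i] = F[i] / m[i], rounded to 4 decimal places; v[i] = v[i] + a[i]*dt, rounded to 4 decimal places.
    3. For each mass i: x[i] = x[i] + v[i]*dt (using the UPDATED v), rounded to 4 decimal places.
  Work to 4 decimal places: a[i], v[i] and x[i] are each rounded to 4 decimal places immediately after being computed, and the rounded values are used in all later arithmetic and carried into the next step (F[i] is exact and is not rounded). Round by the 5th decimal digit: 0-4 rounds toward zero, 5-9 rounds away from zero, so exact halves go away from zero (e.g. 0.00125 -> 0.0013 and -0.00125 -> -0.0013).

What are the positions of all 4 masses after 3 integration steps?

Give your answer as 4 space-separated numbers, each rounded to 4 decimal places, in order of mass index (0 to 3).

Answer: 2.6952 6.5756 7.7836 11.1679

Derivation:
Step 0: x=[5.0000 4.0000 10.0000 10.0000] v=[0.0000 0.0000 0.0000 0.0000]
Step 1: x=[4.5200 4.5600 9.5200 10.2400] v=[-2.4000 2.8000 -2.4000 1.2000]
Step 2: x=[3.6816 5.5136 8.7008 10.6624] v=[-4.1920 4.7680 -4.0960 2.1120]
Step 3: x=[2.6952 6.5756 7.7836 11.1679] v=[-4.9318 5.3101 -4.5862 2.5274]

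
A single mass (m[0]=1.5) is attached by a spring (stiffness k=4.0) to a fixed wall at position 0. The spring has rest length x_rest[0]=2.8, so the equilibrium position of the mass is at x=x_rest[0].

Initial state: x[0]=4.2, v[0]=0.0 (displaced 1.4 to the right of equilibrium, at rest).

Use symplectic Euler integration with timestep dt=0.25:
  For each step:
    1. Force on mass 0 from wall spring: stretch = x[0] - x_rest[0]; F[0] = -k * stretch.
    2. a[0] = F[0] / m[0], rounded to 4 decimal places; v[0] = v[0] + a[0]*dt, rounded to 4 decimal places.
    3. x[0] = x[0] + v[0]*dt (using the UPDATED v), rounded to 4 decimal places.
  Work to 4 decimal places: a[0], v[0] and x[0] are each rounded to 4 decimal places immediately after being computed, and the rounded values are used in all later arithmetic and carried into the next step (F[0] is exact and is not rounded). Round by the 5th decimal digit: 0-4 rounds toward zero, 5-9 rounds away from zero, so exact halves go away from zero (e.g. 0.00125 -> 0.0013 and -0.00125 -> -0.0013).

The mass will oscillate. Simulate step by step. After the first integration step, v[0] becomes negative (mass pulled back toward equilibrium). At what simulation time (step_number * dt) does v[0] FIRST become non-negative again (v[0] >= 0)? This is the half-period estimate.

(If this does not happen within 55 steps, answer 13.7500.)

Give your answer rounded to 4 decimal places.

Answer: 2.0000

Derivation:
Step 0: x=[4.2000] v=[0.0000]
Step 1: x=[3.9667] v=[-0.9333]
Step 2: x=[3.5389] v=[-1.7111]
Step 3: x=[2.9880] v=[-2.2037]
Step 4: x=[2.4058] v=[-2.3290]
Step 5: x=[1.8893] v=[-2.0662]
Step 6: x=[1.5245] v=[-1.4591]
Step 7: x=[1.3723] v=[-0.6088]
Step 8: x=[1.4581] v=[0.3430]
First v>=0 after going negative at step 8, time=2.0000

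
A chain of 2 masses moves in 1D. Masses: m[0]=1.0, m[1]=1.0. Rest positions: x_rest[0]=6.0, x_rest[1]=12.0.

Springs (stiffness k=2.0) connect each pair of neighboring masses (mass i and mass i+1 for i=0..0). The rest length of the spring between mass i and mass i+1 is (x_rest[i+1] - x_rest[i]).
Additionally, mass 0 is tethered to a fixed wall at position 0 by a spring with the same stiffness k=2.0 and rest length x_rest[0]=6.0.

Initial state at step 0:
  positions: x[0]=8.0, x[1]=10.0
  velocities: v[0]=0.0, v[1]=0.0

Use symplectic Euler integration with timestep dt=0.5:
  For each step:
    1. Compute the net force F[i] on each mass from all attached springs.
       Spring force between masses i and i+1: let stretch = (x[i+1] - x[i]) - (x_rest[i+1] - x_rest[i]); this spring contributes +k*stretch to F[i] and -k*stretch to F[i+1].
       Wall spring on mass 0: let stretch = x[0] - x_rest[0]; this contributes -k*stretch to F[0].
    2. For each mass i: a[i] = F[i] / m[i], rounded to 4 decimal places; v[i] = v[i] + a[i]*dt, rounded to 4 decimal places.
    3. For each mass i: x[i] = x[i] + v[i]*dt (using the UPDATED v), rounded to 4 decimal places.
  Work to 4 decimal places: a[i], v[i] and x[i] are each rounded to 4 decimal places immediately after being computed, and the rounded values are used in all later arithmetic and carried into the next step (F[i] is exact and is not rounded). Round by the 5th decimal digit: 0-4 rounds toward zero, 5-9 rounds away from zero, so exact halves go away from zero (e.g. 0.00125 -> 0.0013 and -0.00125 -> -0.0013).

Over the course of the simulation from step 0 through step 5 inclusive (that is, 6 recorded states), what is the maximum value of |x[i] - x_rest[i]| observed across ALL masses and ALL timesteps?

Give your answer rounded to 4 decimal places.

Step 0: x=[8.0000 10.0000] v=[0.0000 0.0000]
Step 1: x=[5.0000 12.0000] v=[-6.0000 4.0000]
Step 2: x=[3.0000 13.5000] v=[-4.0000 3.0000]
Step 3: x=[4.7500 12.7500] v=[3.5000 -1.5000]
Step 4: x=[8.1250 11.0000] v=[6.7500 -3.5000]
Step 5: x=[8.8750 10.8125] v=[1.5000 -0.3750]
Max displacement = 3.0000

Answer: 3.0000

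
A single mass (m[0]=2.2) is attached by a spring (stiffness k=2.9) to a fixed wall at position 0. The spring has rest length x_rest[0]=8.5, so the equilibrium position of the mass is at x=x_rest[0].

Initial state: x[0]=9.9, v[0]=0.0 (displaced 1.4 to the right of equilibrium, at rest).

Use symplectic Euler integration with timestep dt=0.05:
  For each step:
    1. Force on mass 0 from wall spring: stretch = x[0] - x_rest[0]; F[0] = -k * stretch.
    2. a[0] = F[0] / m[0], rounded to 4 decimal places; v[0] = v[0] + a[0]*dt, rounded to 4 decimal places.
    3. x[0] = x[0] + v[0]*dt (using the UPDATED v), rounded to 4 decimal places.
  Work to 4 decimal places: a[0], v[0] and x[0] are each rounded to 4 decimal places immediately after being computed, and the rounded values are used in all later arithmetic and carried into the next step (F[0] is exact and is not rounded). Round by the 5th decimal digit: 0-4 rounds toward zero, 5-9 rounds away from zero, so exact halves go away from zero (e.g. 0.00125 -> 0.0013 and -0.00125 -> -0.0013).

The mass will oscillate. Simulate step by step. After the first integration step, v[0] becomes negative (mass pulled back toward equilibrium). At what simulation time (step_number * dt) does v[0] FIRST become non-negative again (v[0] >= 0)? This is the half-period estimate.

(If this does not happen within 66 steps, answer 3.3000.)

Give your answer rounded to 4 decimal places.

Answer: 2.7500

Derivation:
Step 0: x=[9.9000] v=[0.0000]
Step 1: x=[9.8954] v=[-0.0923]
Step 2: x=[9.8862] v=[-0.1843]
Step 3: x=[9.8724] v=[-0.2757]
Step 4: x=[9.8541] v=[-0.3662]
Step 5: x=[9.8313] v=[-0.4555]
Step 6: x=[9.8041] v=[-0.5432]
Step 7: x=[9.7726] v=[-0.6292]
Step 8: x=[9.7369] v=[-0.7131]
Step 9: x=[9.6972] v=[-0.7946]
Step 10: x=[9.6535] v=[-0.8735]
Step 11: x=[9.6060] v=[-0.9495]
Step 12: x=[9.5549] v=[-1.0224]
Step 13: x=[9.5003] v=[-1.0919]
Step 14: x=[9.4424] v=[-1.1578]
Step 15: x=[9.3814] v=[-1.2199]
Step 16: x=[9.3175] v=[-1.2780]
Step 17: x=[9.2509] v=[-1.3319]
Step 18: x=[9.1818] v=[-1.3814]
Step 19: x=[9.1105] v=[-1.4263]
Step 20: x=[9.0372] v=[-1.4665]
Step 21: x=[8.9621] v=[-1.5019]
Step 22: x=[8.8855] v=[-1.5324]
Step 23: x=[8.8076] v=[-1.5578]
Step 24: x=[8.7287] v=[-1.5781]
Step 25: x=[8.6490] v=[-1.5932]
Step 26: x=[8.5689] v=[-1.6030]
Step 27: x=[8.4885] v=[-1.6075]
Step 28: x=[8.4082] v=[-1.6067]
Step 29: x=[8.3282] v=[-1.6007]
Step 30: x=[8.2487] v=[-1.5894]
Step 31: x=[8.1701] v=[-1.5728]
Step 32: x=[8.0925] v=[-1.5511]
Step 33: x=[8.0163] v=[-1.5242]
Step 34: x=[7.9417] v=[-1.4923]
Step 35: x=[7.8689] v=[-1.4555]
Step 36: x=[7.7982] v=[-1.4139]
Step 37: x=[7.7298] v=[-1.3676]
Step 38: x=[7.6640] v=[-1.3168]
Step 39: x=[7.6009] v=[-1.2617]
Step 40: x=[7.5408] v=[-1.2024]
Step 41: x=[7.4838] v=[-1.1392]
Step 42: x=[7.4302] v=[-1.0722]
Step 43: x=[7.3801] v=[-1.0017]
Step 44: x=[7.3337] v=[-0.9279]
Step 45: x=[7.2912] v=[-0.8510]
Step 46: x=[7.2526] v=[-0.7713]
Step 47: x=[7.2181] v=[-0.6891]
Step 48: x=[7.1879] v=[-0.6046]
Step 49: x=[7.1620] v=[-0.5181]
Step 50: x=[7.1405] v=[-0.4299]
Step 51: x=[7.1235] v=[-0.3403]
Step 52: x=[7.1110] v=[-0.2496]
Step 53: x=[7.1031] v=[-0.1581]
Step 54: x=[7.0998] v=[-0.0660]
Step 55: x=[7.1011] v=[0.0263]
First v>=0 after going negative at step 55, time=2.7500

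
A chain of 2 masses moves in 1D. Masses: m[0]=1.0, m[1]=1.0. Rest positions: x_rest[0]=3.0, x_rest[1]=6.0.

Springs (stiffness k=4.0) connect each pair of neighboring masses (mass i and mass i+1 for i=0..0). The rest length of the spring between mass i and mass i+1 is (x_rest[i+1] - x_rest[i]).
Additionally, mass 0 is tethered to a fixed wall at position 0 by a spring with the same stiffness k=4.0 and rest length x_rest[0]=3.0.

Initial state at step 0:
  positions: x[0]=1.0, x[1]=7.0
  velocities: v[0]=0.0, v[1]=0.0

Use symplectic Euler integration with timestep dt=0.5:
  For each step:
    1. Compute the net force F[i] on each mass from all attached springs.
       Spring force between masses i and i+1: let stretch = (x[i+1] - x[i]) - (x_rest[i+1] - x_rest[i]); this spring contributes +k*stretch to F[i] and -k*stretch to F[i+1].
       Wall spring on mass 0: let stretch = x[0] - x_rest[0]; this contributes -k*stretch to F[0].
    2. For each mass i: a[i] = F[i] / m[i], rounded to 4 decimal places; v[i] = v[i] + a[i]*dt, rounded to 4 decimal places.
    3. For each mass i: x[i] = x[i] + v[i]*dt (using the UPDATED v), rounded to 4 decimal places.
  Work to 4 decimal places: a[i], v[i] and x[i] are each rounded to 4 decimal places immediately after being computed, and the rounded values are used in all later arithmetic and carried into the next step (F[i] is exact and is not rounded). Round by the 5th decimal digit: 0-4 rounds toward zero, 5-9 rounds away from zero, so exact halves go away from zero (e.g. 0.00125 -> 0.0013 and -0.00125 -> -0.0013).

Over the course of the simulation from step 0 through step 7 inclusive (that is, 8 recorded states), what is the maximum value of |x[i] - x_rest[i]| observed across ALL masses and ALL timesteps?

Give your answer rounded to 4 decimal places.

Answer: 3.0000

Derivation:
Step 0: x=[1.0000 7.0000] v=[0.0000 0.0000]
Step 1: x=[6.0000 4.0000] v=[10.0000 -6.0000]
Step 2: x=[3.0000 6.0000] v=[-6.0000 4.0000]
Step 3: x=[0.0000 8.0000] v=[-6.0000 4.0000]
Step 4: x=[5.0000 5.0000] v=[10.0000 -6.0000]
Step 5: x=[5.0000 5.0000] v=[0.0000 0.0000]
Step 6: x=[0.0000 8.0000] v=[-10.0000 6.0000]
Step 7: x=[3.0000 6.0000] v=[6.0000 -4.0000]
Max displacement = 3.0000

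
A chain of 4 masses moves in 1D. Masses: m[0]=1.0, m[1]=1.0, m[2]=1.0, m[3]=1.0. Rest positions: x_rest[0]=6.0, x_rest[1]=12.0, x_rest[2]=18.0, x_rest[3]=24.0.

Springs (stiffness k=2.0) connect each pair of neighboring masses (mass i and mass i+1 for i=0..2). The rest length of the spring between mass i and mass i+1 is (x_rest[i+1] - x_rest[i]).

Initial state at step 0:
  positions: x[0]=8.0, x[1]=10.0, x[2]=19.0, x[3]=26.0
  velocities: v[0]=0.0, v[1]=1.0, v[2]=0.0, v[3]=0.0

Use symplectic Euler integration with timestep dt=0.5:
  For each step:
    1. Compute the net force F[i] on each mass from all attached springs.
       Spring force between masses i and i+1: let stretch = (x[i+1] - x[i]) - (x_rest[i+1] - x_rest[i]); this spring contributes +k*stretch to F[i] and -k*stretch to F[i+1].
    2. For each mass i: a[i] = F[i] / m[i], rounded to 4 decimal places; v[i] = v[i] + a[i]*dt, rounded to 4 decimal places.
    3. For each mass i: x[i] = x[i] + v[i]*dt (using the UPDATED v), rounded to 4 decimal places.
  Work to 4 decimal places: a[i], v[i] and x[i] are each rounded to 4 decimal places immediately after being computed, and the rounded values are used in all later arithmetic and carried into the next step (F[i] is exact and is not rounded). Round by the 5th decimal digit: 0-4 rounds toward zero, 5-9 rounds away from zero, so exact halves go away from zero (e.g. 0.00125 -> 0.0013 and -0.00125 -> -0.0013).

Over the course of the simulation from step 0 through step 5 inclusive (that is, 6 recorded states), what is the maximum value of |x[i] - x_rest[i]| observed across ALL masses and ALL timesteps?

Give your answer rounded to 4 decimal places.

Answer: 4.0000

Derivation:
Step 0: x=[8.0000 10.0000 19.0000 26.0000] v=[0.0000 1.0000 0.0000 0.0000]
Step 1: x=[6.0000 14.0000 18.0000 25.5000] v=[-4.0000 8.0000 -2.0000 -1.0000]
Step 2: x=[5.0000 16.0000 18.7500 24.2500] v=[-2.0000 4.0000 1.5000 -2.5000]
Step 3: x=[6.5000 13.8750 20.8750 23.2500] v=[3.0000 -4.2500 4.2500 -2.0000]
Step 4: x=[8.6875 11.5625 20.6875 24.0625] v=[4.3750 -4.6250 -0.3750 1.6250]
Step 5: x=[9.3125 12.3750 17.6250 26.1875] v=[1.2500 1.6250 -6.1250 4.2500]
Max displacement = 4.0000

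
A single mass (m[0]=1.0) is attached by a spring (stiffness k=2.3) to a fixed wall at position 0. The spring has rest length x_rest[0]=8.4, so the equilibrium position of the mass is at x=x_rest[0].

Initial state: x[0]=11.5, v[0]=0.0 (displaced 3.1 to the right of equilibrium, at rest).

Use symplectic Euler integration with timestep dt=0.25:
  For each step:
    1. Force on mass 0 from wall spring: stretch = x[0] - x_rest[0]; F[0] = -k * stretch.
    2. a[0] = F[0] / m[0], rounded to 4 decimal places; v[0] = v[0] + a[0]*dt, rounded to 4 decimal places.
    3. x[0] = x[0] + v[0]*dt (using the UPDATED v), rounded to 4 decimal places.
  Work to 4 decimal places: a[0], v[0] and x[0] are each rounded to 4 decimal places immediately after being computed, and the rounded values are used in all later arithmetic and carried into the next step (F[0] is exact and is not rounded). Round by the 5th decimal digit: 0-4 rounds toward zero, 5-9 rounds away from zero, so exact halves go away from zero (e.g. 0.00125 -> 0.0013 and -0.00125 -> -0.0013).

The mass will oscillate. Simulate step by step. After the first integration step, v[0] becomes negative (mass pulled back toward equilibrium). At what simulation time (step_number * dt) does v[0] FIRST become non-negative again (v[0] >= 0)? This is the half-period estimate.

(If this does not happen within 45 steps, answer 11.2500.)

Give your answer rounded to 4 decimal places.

Answer: 2.2500

Derivation:
Step 0: x=[11.5000] v=[0.0000]
Step 1: x=[11.0544] v=[-1.7825]
Step 2: x=[10.2272] v=[-3.3088]
Step 3: x=[9.1373] v=[-4.3595]
Step 4: x=[7.9414] v=[-4.7835]
Step 5: x=[6.8115] v=[-4.5198]
Step 6: x=[5.9099] v=[-3.6064]
Step 7: x=[5.3663] v=[-2.1746]
Step 8: x=[5.2588] v=[-0.4302]
Step 9: x=[5.6028] v=[1.3760]
First v>=0 after going negative at step 9, time=2.2500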